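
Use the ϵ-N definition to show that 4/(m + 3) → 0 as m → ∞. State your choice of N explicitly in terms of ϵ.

N = 4/ϵ

Fix ϵ > 0. For m ≥ 1, |4/(m + 3) − 0| = 4/(m + 3) ≤ 4/m.
We need 4/m < ϵ, i.e. m > 4/ϵ.
Take N = 4/ϵ. If m > N then |4/(m + 3)| ≤ 4/m < ϵ.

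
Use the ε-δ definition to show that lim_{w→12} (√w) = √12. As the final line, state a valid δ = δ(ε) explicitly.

δ = min(12, √12·ε)

Let ε > 0. We want δ > 0 such that 0 < |w − 12| < δ implies |√w − √12| < ε.
Rationalise: √w − √12 = (w − 12)/(√w + √12), so |√w − √12| = |w − 12|/(√w + √12).
Restrict δ ≤ 12 so that |w − 12| < 12 forces w > 0, and then √w + √12 > √12.
Hence |√w − √12| < |w − 12|/√12, which is < ε once |w − 12| < √12·ε.
Take δ = min(12, √12·ε). If 0 < |w − 12| < δ then w > 0 and |√w − √12| < |w − 12|/√12 < ε.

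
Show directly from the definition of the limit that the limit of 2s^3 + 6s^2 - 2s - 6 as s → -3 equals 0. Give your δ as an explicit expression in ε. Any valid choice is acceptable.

Suppose ε > 0. We want δ > 0 such that 0 < |s + 3| < δ implies |(2s^3 + 6s^2 - 2s - 6)| < ε.
(2s^3 + 6s^2 - 2s - 6) = 2s^3 + 6s^2 - 2s - 6 = (s + 3)(2s^2 - 2).
So |(2s^3 + 6s^2 - 2s - 6)| = |s + 3|·|2s^2 - 2|.
Assume first that |s + 3| < 1, so |s| < 4. Then |2s^2 - 2| ≤ 2·4^2 + 2 = 34.
Hence |(2s^3 + 6s^2 - 2s - 6)| ≤ 34|s + 3| < ε provided |s + 3| < ε/34.
Take δ = min(1, ε/34). Then 0 < |s + 3| < δ gives both |s + 3| < 1 and |s + 3| < ε/34, so |(2s^3 + 6s^2 - 2s - 6)| < ε.

δ = min(1, ε/34)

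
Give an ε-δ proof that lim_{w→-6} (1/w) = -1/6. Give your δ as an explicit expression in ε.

δ = min(3, 18ε)

Let ε > 0. We seek δ > 0 such that 0 < |w + 6| < δ implies |1/w + 1/6| < ε.
|1/w + 1/6| = |-6 − w|/(6·|w|) = |w + 6|/(6|w|).
Restrict δ ≤ 3. Then |w + 6| < 3 gives |w| > 3, so 6|w| > 18.
Then |1/w + 1/6| < |w + 6|/18, which is < ε when |w + 6| < 18ε.
Take δ = min(3, 18ε). Then 0 < |w + 6| < δ gives both |w + 6| < 3 and |w + 6| < 18ε, so |1/w + 1/6| < ε.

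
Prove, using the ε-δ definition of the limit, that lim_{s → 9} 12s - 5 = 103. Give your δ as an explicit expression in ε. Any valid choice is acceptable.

Let ε > 0 be given. We need δ > 0 so that 0 < |s − 9| < δ implies |(12s - 5) − 103| < ε.
Since (12s - 5) − 103 = 12(s − 9), we have |(12s - 5) − 103| = 12|s − 9|.
Thus it suffices that |s − 9| < ε/12.
Take δ = ε/12. If 0 < |s − 9| < δ then |(12s - 5) − 103| = 12|s − 9| < 12·(ε/12) = ε.

δ = ε/12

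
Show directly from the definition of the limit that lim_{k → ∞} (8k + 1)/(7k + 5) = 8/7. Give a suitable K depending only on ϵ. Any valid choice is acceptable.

K = (33/49)/ϵ

Let ϵ > 0 be given. For k ≥ 1, |(8k + 1)/(7k + 5) − (8/7)| = |-33|/(7(7k + 5)) = 33/(7(7k + 5)).
Since 7k + 5 ≥ 7k for k ≥ 1, this is ≤ 33/(7·7k) = (33/49)/k.
So |(8k + 1)/(7k + 5) − (8/7)| < ϵ whenever k > (33/49)/ϵ.
Take K = (33/49)/ϵ. If k > K then |(8k + 1)/(7k + 5) − (8/7)| ≤ (33/49)/k < ϵ.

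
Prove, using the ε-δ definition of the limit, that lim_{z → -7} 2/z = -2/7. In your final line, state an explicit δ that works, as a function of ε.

Fix ε > 0. We seek δ > 0 such that 0 < |z + 7| < δ implies |2/z + 2/7| < ε.
|2/z + 2/7| = 2·|-7 − z|/(7·|z|) = 2|z + 7|/(7|z|).
Require δ ≤ 7/2 so that |z| > 7 − 7/2 = 7/2, hence 7|z| > 49/2.
Then |2/z + 2/7| < 2|z + 7|/(49/2), which is < ε when |z + 7| < (49/4)ε.
Take δ = min(7/2, (49/4)ε). Then 0 < |z + 7| < δ gives both |z + 7| < 7/2 and |z + 7| < (49/4)ε, so |2/z + 2/7| < ε.

δ = min(7/2, (49/4)ε)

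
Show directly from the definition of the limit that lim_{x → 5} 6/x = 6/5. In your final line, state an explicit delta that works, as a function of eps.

delta = min(5/2, (25/12)eps)

Let eps > 0 be given. We seek delta > 0 such that 0 < |x − 5| < delta implies |6/x − (6/5)| < eps.
|6/x − (6/5)| = 6·|5 − x|/(5·|x|) = 6|x − 5|/(5|x|).
Require delta ≤ 5/2 so that |x| > 5 − 5/2 = 5/2, hence 5|x| > 25/2.
Then |6/x − (6/5)| < 6|x − 5|/(25/2), which is < eps when |x − 5| < (25/12)eps.
Take delta = min(5/2, (25/12)eps). Then 0 < |x − 5| < delta gives both |x − 5| < 5/2 and |x − 5| < (25/12)eps, so |6/x − (6/5)| < eps.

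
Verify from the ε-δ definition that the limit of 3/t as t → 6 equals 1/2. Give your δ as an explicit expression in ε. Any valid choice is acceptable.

δ = min(3, 6ε)

Let ε > 0 be given. We seek δ > 0 such that 0 < |t − 6| < δ implies |3/t − (1/2)| < ε.
|3/t − (1/2)| = 3·|6 − t|/(6·|t|) = 3|t − 6|/(6|t|).
Require δ ≤ 3 so that |t| > 6 − 3 = 3, hence 6|t| > 18.
Then |3/t − (1/2)| < 3|t − 6|/18, which is < ε when |t − 6| < 6ε.
Take δ = min(3, 6ε). Then 0 < |t − 6| < δ gives both |t − 6| < 3 and |t − 6| < 6ε, so |3/t − (1/2)| < ε.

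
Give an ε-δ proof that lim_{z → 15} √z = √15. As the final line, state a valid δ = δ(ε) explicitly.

δ = min(15, √15·ε)

Let ε > 0 be given. We want δ > 0 such that 0 < |z − 15| < δ implies |√z − √15| < ε.
Rationalise: √z − √15 = (z − 15)/(√z + √15), so |√z − √15| = |z − 15|/(√z + √15).
Restrict δ ≤ 15 so that |z − 15| < 15 forces z > 0, and then √z + √15 > √15.
Hence |√z − √15| < |z − 15|/√15, which is < ε once |z − 15| < √15·ε.
Take δ = min(15, √15·ε). If 0 < |z − 15| < δ then z > 0 and |√z − √15| < |z − 15|/√15 < ε.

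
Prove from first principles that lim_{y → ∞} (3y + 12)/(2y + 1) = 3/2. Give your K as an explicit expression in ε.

K = (21/4)/ε

Fix ε > 0. We seek K > 0 such that y > K implies |(3y + 12)/(2y + 1) − (3/2)| < ε.
(3y + 12)/(2y + 1) − (3/2) = (2(3y + 12) − 3(2y + 1)) / (2(2y + 1)) = 21/(2(2y + 1)).
For y > 0 we have 2y + 1 > 2y, so |(3y + 12)/(2y + 1) − (3/2)| = 21/(2(2y + 1)) < 21/(2·2y) = (21/4)/y.
Thus |(3y + 12)/(2y + 1) − (3/2)| < ε whenever y > (21/4)/ε.
Take K = (21/4)/ε. If y > K then |(3y + 12)/(2y + 1) − (3/2)| < (21/4)/y < ε.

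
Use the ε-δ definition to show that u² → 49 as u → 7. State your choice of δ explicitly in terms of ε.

Fix ε > 0. We seek δ > 0 with 0 < |u − 7| < δ ⇒ |u² − 49| < ε.
Factor: u² − 49 = (u − 7)(u + 7), so |u² − 49| = |u − 7|·|u + 7|.
Impose δ ≤ 2 so that |u| < 9; then |u + 7| ≤ 16.
Hence |u² − 49| ≤ 16|u − 7|, which is < ε once |u − 7| < ε/16.
Take δ = min(2, ε/16). If 0 < |u − 7| < δ then both bounds hold and |u² − 49| ≤ 16|u − 7| < 16·(ε/16) = ε.

δ = min(2, ε/16)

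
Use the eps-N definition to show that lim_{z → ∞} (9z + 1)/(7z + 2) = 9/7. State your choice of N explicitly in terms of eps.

N = (11/49)/eps

Let eps > 0. We seek N > 0 such that z > N implies |(9z + 1)/(7z + 2) − (9/7)| < eps.
(9z + 1)/(7z + 2) − (9/7) = (7(9z + 1) − 9(7z + 2)) / (7(7z + 2)) = -11/(7(7z + 2)).
For z > 0 we have 7z + 2 > 7z, so |(9z + 1)/(7z + 2) − (9/7)| = 11/(7(7z + 2)) < 11/(7·7z) = (11/49)/z.
Thus |(9z + 1)/(7z + 2) − (9/7)| < eps whenever z > (11/49)/eps.
Take N = (11/49)/eps. If z > N then |(9z + 1)/(7z + 2) − (9/7)| < (11/49)/z < eps.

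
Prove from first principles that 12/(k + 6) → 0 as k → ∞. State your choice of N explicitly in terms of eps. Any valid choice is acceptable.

N = 12/eps

Let eps > 0. For k ≥ 1, |12/(k + 6) − 0| = 12/(k + 6) ≤ 12/k.
We need 12/k < eps, i.e. k > 12/eps.
Take N = 12/eps. If k > N then |12/(k + 6)| ≤ 12/k < eps.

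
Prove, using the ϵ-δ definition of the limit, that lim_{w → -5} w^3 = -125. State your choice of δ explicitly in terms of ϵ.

δ = min(1, ϵ/91)

Let ϵ > 0 be given. We seek δ > 0 with 0 < |w + 5| < δ ⇒ |w^3 + 125| < ϵ.
Factor: w^3 + 125 = (w + 5)(w^2 - 5w + 25), so |w^3 + 125| = |w + 5|·|w^2 - 5w + 25|.
Impose δ ≤ 1 so that |w| < 6; then |w^2 - 5w + 25| ≤ 91.
Hence |w^3 + 125| ≤ 91|w + 5|, which is < ϵ once |w + 5| < ϵ/91.
Take δ = min(1, ϵ/91). If 0 < |w + 5| < δ then both bounds hold and |w^3 + 125| ≤ 91|w + 5| < 91·(ϵ/91) = ϵ.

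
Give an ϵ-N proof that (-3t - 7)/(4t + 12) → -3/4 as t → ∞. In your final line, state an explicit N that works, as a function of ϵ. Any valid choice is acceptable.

N = (1/2)/ϵ

Let ϵ > 0 be given. We seek N > 0 such that t > N implies |(-3t - 7)/(4t + 12) + 3/4| < ϵ.
(-3t - 7)/(4t + 12) + 3/4 = (4(-3t - 7) − (-3)(4t + 12)) / (4(4t + 12)) = 8/(4(4t + 12)).
For t > 0 we have 4t + 12 > 4t, so |(-3t - 7)/(4t + 12) + 3/4| = 8/(4(4t + 12)) < 8/(4·4t) = (1/2)/t.
Thus |(-3t - 7)/(4t + 12) + 3/4| < ϵ whenever t > (1/2)/ϵ.
Take N = (1/2)/ϵ. If t > N then |(-3t - 7)/(4t + 12) + 3/4| < (1/2)/t < ϵ.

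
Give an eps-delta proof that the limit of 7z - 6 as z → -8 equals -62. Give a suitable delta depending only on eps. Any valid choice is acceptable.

delta = eps/7

Suppose eps > 0. We need delta > 0 so that 0 < |z + 8| < delta implies |(7z - 6) + 62| < eps.
|(7z - 6) + 62| = |7z + 56| = 7|z + 8|.
Thus it suffices that |z + 8| < eps/7.
Take delta = eps/7. If 0 < |z + 8| < delta then |(7z - 6) + 62| = 7|z + 8| < 7·(eps/7) = eps.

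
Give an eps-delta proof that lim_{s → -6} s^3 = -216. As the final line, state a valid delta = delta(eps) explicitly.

delta = min(1, eps/127)

Let eps > 0 be given. We seek delta > 0 with 0 < |s + 6| < delta ⇒ |s^3 + 216| < eps.
Factor: s^3 + 216 = (s + 6)(s^2 - 6s + 36), so |s^3 + 216| = |s + 6|·|s^2 - 6s + 36|.
Restrict delta ≤ 1. Then |s + 6| < 1 gives |s| < 7, so by the triangle inequality |s^2 - 6s + 36| ≤ 7^2 + 6·7 + 36 = 127.
Hence |s^3 + 216| ≤ 127|s + 6|, which is < eps once |s + 6| < eps/127.
Take delta = min(1, eps/127). If 0 < |s + 6| < delta then both bounds hold and |s^3 + 216| ≤ 127|s + 6| < 127·(eps/127) = eps.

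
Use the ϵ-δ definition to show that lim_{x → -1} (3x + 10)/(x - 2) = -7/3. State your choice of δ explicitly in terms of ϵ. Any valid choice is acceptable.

Let ϵ > 0. We want δ > 0 with 0 < |x + 1| < δ ⇒ |(3x + 10)/(x - 2) + 7/3| < ϵ.
Combining over a common denominator, (3x + 10)/(x - 2) + 7/3 = [(3x + 10)·(-3) − 7·(x - 2)] / [(-3)·(x - 2)] = -16(x + 1) / ((-3)(x - 2)).
So |(3x + 10)/(x - 2) + 7/3| = 16|x + 1| / (3·|x − 2|).
Require δ ≤ 3/2, so |x − 2| ≥ |-3| − |x + 1| > 3 − 3/2 = 3/2.
Hence |(3x + 10)/(x - 2) + 7/3| < 16|x + 1|/(3·(3/2)) = (32/9)|x + 1|, which is < ϵ once |x + 1| < (9/32)ϵ.
Take δ = min(3/2, (9/32)ϵ). Then 0 < |x + 1| < δ forces both bounds, so |(3x + 10)/(x - 2) + 7/3| < ϵ.

δ = min(3/2, (9/32)ϵ)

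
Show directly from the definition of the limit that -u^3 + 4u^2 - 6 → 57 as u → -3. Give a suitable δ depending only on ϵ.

Fix ϵ > 0. We want δ > 0 such that 0 < |u + 3| < δ implies |(-u^3 + 4u^2 - 6) − 57| < ϵ.
(-u^3 + 4u^2 - 6) − 57 = -u^3 + 4u^2 - 63 = (u + 3)(-u^2 + 7u - 21).
So |(-u^3 + 4u^2 - 6) − 57| = |u + 3|·|-u^2 + 7u - 21|.
Assume first that |u + 3| < 2, so |u| < 5. Then |-u^2 + 7u - 21| ≤ 5^2 + 7·5 + 21 = 81.
Hence |(-u^3 + 4u^2 - 6) − 57| ≤ 81|u + 3| < ϵ provided |u + 3| < ϵ/81.
Take δ = min(2, ϵ/81). Then 0 < |u + 3| < δ gives both |u + 3| < 2 and |u + 3| < ϵ/81, so |(-u^3 + 4u^2 - 6) − 57| < ϵ.

δ = min(2, ϵ/81)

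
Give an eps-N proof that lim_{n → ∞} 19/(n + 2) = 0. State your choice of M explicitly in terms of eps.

M = 19/eps

Suppose eps > 0. For n ≥ 1, |19/(n + 2) − 0| = 19/(n + 2) ≤ 19/n.
We need 19/n < eps, i.e. n > 19/eps.
Take M = 19/eps. If n > M then |19/(n + 2)| ≤ 19/n < eps.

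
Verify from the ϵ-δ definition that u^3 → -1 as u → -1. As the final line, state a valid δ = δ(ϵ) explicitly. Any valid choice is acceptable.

Let ϵ > 0 be given. We seek δ > 0 with 0 < |u + 1| < δ ⇒ |u^3 + 1| < ϵ.
Factor: u^3 + 1 = (u + 1)(u^2 - u + 1), so |u^3 + 1| = |u + 1|·|u^2 - u + 1|.
Impose δ ≤ 2 so that |u| < 3; then |u^2 - u + 1| ≤ 13.
Hence |u^3 + 1| ≤ 13|u + 1|, which is < ϵ once |u + 1| < ϵ/13.
Take δ = min(2, ϵ/13). If 0 < |u + 1| < δ then both bounds hold and |u^3 + 1| ≤ 13|u + 1| < 13·(ϵ/13) = ϵ.

δ = min(2, ϵ/13)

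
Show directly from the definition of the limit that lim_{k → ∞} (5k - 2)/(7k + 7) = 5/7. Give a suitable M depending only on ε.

M = 1/ε

Suppose ε > 0. For k ≥ 1, |(5k - 2)/(7k + 7) − (5/7)| = |-49|/(7(7k + 7)) = 49/(7(7k + 7)).
Since 7k + 7 ≥ 7k for k ≥ 1, this is ≤ 49/(7·7k) = 1/k.
So |(5k - 2)/(7k + 7) − (5/7)| < ε whenever k > 1/ε.
Take M = 1/ε. If k > M then |(5k - 2)/(7k + 7) − (5/7)| ≤ 1/k < ε.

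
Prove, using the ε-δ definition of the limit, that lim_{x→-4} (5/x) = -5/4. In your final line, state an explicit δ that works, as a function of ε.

δ = min(2, (8/5)ε)

Suppose ε > 0. We seek δ > 0 such that 0 < |x + 4| < δ implies |5/x + 5/4| < ε.
|5/x + 5/4| = 5·|-4 − x|/(4·|x|) = 5|x + 4|/(4|x|).
Require δ ≤ 2 so that |x| > 4 − 2 = 2, hence 4|x| > 8.
Then |5/x + 5/4| < 5|x + 4|/8, which is < ε when |x + 4| < (8/5)ε.
Take δ = min(2, (8/5)ε). Then 0 < |x + 4| < δ gives both |x + 4| < 2 and |x + 4| < (8/5)ε, so |5/x + 5/4| < ε.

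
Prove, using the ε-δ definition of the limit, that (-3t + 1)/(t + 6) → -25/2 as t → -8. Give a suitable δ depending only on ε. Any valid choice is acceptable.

δ = min(1, (2/19)ε)

Fix ε > 0. We want δ > 0 with 0 < |t + 8| < δ ⇒ |(-3t + 1)/(t + 6) + 25/2| < ε.
Combining over a common denominator, (-3t + 1)/(t + 6) + 25/2 = [(-3t + 1)·(-2) − 25·(t + 6)] / [(-2)·(t + 6)] = -19(t + 8) / ((-2)(t + 6)).
So |(-3t + 1)/(t + 6) + 25/2| = 19|t + 8| / (2·|t + 6|).
Require δ ≤ 1, so |t + 6| ≥ |-2| − |t + 8| > 2 − 1 = 1.
Hence |(-3t + 1)/(t + 6) + 25/2| < 19|t + 8|/(2·1) = (19/2)|t + 8|, which is < ε once |t + 8| < (2/19)ε.
Take δ = min(1, (2/19)ε). Then 0 < |t + 8| < δ forces both bounds, so |(-3t + 1)/(t + 6) + 25/2| < ε.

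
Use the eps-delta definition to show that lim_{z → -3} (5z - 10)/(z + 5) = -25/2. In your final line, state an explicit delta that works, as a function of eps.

delta = min(1, (2/35)eps)

Let eps > 0 be given. We want delta > 0 with 0 < |z + 3| < delta ⇒ |(5z - 10)/(z + 5) + 25/2| < eps.
Combining over a common denominator, (5z - 10)/(z + 5) + 25/2 = [(5z - 10)·2 − (-25)·(z + 5)] / [2·(z + 5)] = 35(z + 3) / (2(z + 5)).
So |(5z - 10)/(z + 5) + 25/2| = 35|z + 3| / (2·|z + 5|).
Restrict delta ≤ 1. Then |z + 3| < 1 gives |z + 5| = |(z + 3) + 2| ≥ 2 − 1 = 1.
Hence |(5z - 10)/(z + 5) + 25/2| < 35|z + 3|/(2·1) = (35/2)|z + 3|, which is < eps once |z + 3| < (2/35)eps.
Take delta = min(1, (2/35)eps). Then 0 < |z + 3| < delta forces both bounds, so |(5z - 10)/(z + 5) + 25/2| < eps.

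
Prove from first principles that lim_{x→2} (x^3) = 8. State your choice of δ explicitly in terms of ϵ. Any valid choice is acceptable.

δ = min(1, ϵ/19)

Fix ϵ > 0. We seek δ > 0 with 0 < |x − 2| < δ ⇒ |x^3 − 8| < ϵ.
Factor: x^3 − 8 = (x − 2)(x^2 + 2x + 4), so |x^3 − 8| = |x − 2|·|x^2 + 2x + 4|.
Restrict δ ≤ 1. Then |x − 2| < 1 gives |x| < 3, so by the triangle inequality |x^2 + 2x + 4| ≤ 3^2 + 2·3 + 4 = 19.
Hence |x^3 − 8| ≤ 19|x − 2|, which is < ϵ once |x − 2| < ϵ/19.
Take δ = min(1, ϵ/19). If 0 < |x − 2| < δ then both bounds hold and |x^3 − 8| ≤ 19|x − 2| < 19·(ϵ/19) = ϵ.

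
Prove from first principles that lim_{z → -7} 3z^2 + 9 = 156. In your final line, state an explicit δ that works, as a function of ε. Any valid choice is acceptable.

δ = min(1, ε/45)

Let ε > 0 be given. We want δ > 0 such that 0 < |z + 7| < δ implies |(3z^2 + 9) − 156| < ε.
(3z^2 + 9) − 156 = 3z^2 - 147 = (z + 7)(3z - 21).
So |(3z^2 + 9) − 156| = |z + 7|·|3z - 21|.
Require δ ≤ 1. Then |z + 7| < 1 gives |z| < 8, and by the triangle inequality |3z - 21| ≤ 3·8 + 21 = 45.
Hence |(3z^2 + 9) − 156| ≤ 45|z + 7| < ε provided |z + 7| < ε/45.
Take δ = min(1, ε/45). Then 0 < |z + 7| < δ gives both |z + 7| < 1 and |z + 7| < ε/45, so |(3z^2 + 9) − 156| < ε.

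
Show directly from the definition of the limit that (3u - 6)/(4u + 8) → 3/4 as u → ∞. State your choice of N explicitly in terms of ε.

N = 3/ε

Let ε > 0 be given. We seek N > 0 such that u > N implies |(3u - 6)/(4u + 8) − (3/4)| < ε.
(3u - 6)/(4u + 8) − (3/4) = (4(3u - 6) − 3(4u + 8)) / (4(4u + 8)) = -48/(4(4u + 8)).
For u > 0 we have 4u + 8 > 4u, so |(3u - 6)/(4u + 8) − (3/4)| = 48/(4(4u + 8)) < 48/(4·4u) = 3/u.
Thus |(3u - 6)/(4u + 8) − (3/4)| < ε whenever u > 3/ε.
Take N = 3/ε. If u > N then |(3u - 6)/(4u + 8) − (3/4)| < 3/u < ε.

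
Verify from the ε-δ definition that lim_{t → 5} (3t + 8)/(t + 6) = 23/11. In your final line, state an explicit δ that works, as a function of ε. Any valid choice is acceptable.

δ = min(11/2, (121/20)ε)

Let ε > 0. We want δ > 0 with 0 < |t − 5| < δ ⇒ |(3t + 8)/(t + 6) − (23/11)| < ε.
Combining over a common denominator, (3t + 8)/(t + 6) − (23/11) = [(3t + 8)·11 − 23·(t + 6)] / [11·(t + 6)] = 10(t − 5) / (11(t + 6)).
So |(3t + 8)/(t + 6) − (23/11)| = 10|t − 5| / (11·|t + 6|).
Require δ ≤ 11/2, so |t + 6| ≥ |11| − |t − 5| > 11 − 11/2 = 11/2.
Hence |(3t + 8)/(t + 6) − (23/11)| < 10|t − 5|/(11·(11/2)) = (20/121)|t − 5|, which is < ε once |t − 5| < (121/20)ε.
Take δ = min(11/2, (121/20)ε). Then 0 < |t − 5| < δ forces both bounds, so |(3t + 8)/(t + 6) − (23/11)| < ε.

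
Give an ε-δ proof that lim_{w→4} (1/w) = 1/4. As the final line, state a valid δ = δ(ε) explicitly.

δ = min(2, 8ε)

Let ε > 0 be given. We seek δ > 0 such that 0 < |w − 4| < δ implies |1/w − (1/4)| < ε.
|1/w − (1/4)| = |4 − w|/(4·|w|) = |w − 4|/(4|w|).
Restrict δ ≤ 2. Then |w − 4| < 2 gives |w| > 2, so 4|w| > 8.
Then |1/w − (1/4)| < |w − 4|/8, which is < ε when |w − 4| < 8ε.
Take δ = min(2, 8ε). Then 0 < |w − 4| < δ gives both |w − 4| < 2 and |w − 4| < 8ε, so |1/w − (1/4)| < ε.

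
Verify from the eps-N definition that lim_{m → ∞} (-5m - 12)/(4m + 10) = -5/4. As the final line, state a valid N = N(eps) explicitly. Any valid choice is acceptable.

N = (1/8)/eps

Suppose eps > 0. For m ≥ 1, |(-5m - 12)/(4m + 10) + 5/4| = |2|/(4(4m + 10)) = 2/(4(4m + 10)).
Since 4m + 10 ≥ 4m for m ≥ 1, this is ≤ 2/(4·4m) = (1/8)/m.
So |(-5m - 12)/(4m + 10) + 5/4| < eps whenever m > (1/8)/eps.
Take N = (1/8)/eps. If m > N then |(-5m - 12)/(4m + 10) + 5/4| ≤ (1/8)/m < eps.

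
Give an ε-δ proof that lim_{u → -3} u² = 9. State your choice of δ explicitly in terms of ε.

δ = min(2, ε/8)

Let ε > 0 be given. We seek δ > 0 with 0 < |u + 3| < δ ⇒ |u² − 9| < ε.
Factor: u² − 9 = (u + 3)(u - 3), so |u² − 9| = |u + 3|·|u - 3|.
Impose δ ≤ 2 so that |u| < 5; then |u - 3| ≤ 8.
Hence |u² − 9| ≤ 8|u + 3|, which is < ε once |u + 3| < ε/8.
Take δ = min(2, ε/8). If 0 < |u + 3| < δ then both bounds hold and |u² − 9| ≤ 8|u + 3| < 8·(ε/8) = ε.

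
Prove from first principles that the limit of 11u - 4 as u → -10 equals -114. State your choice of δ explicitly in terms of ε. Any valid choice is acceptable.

δ = ε/11

Fix ε > 0. We need δ > 0 so that 0 < |u + 10| < δ implies |(11u - 4) + 114| < ε.
Since (11u - 4) + 114 = 11(u + 10), we have |(11u - 4) + 114| = 11|u + 10|.
Thus it suffices that |u + 10| < ε/11.
Take δ = ε/11. If 0 < |u + 10| < δ then |(11u - 4) + 114| = 11|u + 10| < 11·(ε/11) = ε.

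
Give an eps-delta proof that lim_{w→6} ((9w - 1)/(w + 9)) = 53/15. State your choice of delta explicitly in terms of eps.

Let eps > 0. We want delta > 0 with 0 < |w − 6| < delta ⇒ |(9w - 1)/(w + 9) − (53/15)| < eps.
Combining over a common denominator, (9w - 1)/(w + 9) − (53/15) = [(9w - 1)·15 − 53·(w + 9)] / [15·(w + 9)] = 82(w − 6) / (15(w + 9)).
So |(9w - 1)/(w + 9) − (53/15)| = 82|w − 6| / (15·|w + 9|).
Require delta ≤ 15/2, so |w + 9| ≥ |15| − |w − 6| > 15 − 15/2 = 15/2.
Hence |(9w - 1)/(w + 9) − (53/15)| < 82|w − 6|/(15·(15/2)) = (164/225)|w − 6|, which is < eps once |w − 6| < (225/164)eps.
Take delta = min(15/2, (225/164)eps). Then 0 < |w − 6| < delta forces both bounds, so |(9w - 1)/(w + 9) − (53/15)| < eps.

delta = min(15/2, (225/164)eps)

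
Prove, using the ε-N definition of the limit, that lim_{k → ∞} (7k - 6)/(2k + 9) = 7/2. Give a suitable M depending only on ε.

M = (75/4)/ε

Let ε > 0 be given. For k ≥ 1, |(7k - 6)/(2k + 9) − (7/2)| = |-75|/(2(2k + 9)) = 75/(2(2k + 9)).
Since 2k + 9 ≥ 2k for k ≥ 1, this is ≤ 75/(2·2k) = (75/4)/k.
So |(7k - 6)/(2k + 9) − (7/2)| < ε whenever k > (75/4)/ε.
Take M = (75/4)/ε. If k > M then |(7k - 6)/(2k + 9) − (7/2)| ≤ (75/4)/k < ε.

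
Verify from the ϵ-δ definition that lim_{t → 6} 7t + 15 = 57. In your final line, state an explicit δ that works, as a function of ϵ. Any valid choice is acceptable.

Let ϵ > 0 be given. We need δ > 0 so that 0 < |t − 6| < δ implies |(7t + 15) − 57| < ϵ.
|(7t + 15) − 57| = |7t - 42| = 7|t − 6|.
So 7|t − 6| < ϵ exactly when |t − 6| < ϵ/7.
Choosing δ = ϵ/7 gives |(7t + 15) − 57| = 7|t − 6| < ϵ whenever |t − 6| < δ.

δ = ϵ/7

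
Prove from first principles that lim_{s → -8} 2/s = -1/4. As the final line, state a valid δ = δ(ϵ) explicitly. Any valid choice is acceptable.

δ = min(4, 16ϵ)

Let ϵ > 0 be given. We seek δ > 0 such that 0 < |s + 8| < δ implies |2/s + 1/4| < ϵ.
|2/s + 1/4| = 2·|-8 − s|/(8·|s|) = 2|s + 8|/(8|s|).
Require δ ≤ 4 so that |s| > 8 − 4 = 4, hence 8|s| > 32.
Then |2/s + 1/4| < 2|s + 8|/32, which is < ϵ when |s + 8| < 16ϵ.
Take δ = min(4, 16ϵ). Then 0 < |s + 8| < δ gives both |s + 8| < 4 and |s + 8| < 16ϵ, so |2/s + 1/4| < ϵ.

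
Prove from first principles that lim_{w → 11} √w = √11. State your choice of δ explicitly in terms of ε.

δ = min(11, √11·ε)

Let ε > 0 be given. We want δ > 0 such that 0 < |w − 11| < δ implies |√w − √11| < ε.
Rationalise: √w − √11 = (w − 11)/(√w + √11), so |√w − √11| = |w − 11|/(√w + √11).
Restrict δ ≤ 11 so that |w − 11| < 11 forces w > 0, and then √w + √11 > √11.
Hence |√w − √11| < |w − 11|/√11, which is < ε once |w − 11| < √11·ε.
Take δ = min(11, √11·ε). If 0 < |w − 11| < δ then w > 0 and |√w − √11| < |w − 11|/√11 < ε.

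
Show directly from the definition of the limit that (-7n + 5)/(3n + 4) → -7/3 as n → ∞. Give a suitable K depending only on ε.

K = (43/9)/ε

Suppose ε > 0. For n ≥ 1, |(-7n + 5)/(3n + 4) + 7/3| = |43|/(3(3n + 4)) = 43/(3(3n + 4)).
Since 3n + 4 ≥ 3n for n ≥ 1, this is ≤ 43/(3·3n) = (43/9)/n.
So |(-7n + 5)/(3n + 4) + 7/3| < ε whenever n > (43/9)/ε.
Take K = (43/9)/ε. If n > K then |(-7n + 5)/(3n + 4) + 7/3| ≤ (43/9)/n < ε.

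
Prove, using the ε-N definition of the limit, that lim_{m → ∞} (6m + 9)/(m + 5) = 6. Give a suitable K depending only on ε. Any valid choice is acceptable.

Fix ε > 0. For m ≥ 1, |(6m + 9)/(m + 5) − 6| = |-21|/((m + 5)) = 21/((m + 5)).
Since m + 5 ≥ m for m ≥ 1, this is ≤ 21/(m) = 21/m.
So |(6m + 9)/(m + 5) − 6| < ε whenever m > 21/ε.
Take K = 21/ε. If m > K then |(6m + 9)/(m + 5) − 6| ≤ 21/m < ε.

K = 21/ε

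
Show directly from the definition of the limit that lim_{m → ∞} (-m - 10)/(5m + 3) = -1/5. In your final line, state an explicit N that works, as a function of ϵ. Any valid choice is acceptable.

Let ϵ > 0. For m ≥ 1, |(-m - 10)/(5m + 3) + 1/5| = |-47|/(5(5m + 3)) = 47/(5(5m + 3)).
Since 5m + 3 ≥ 5m for m ≥ 1, this is ≤ 47/(5·5m) = (47/25)/m.
So |(-m - 10)/(5m + 3) + 1/5| < ϵ whenever m > (47/25)/ϵ.
Take N = (47/25)/ϵ. If m > N then |(-m - 10)/(5m + 3) + 1/5| ≤ (47/25)/m < ϵ.

N = (47/25)/ϵ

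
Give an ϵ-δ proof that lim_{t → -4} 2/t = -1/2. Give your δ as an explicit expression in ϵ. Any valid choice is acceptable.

Suppose ϵ > 0. We seek δ > 0 such that 0 < |t + 4| < δ implies |2/t + 1/2| < ϵ.
|2/t + 1/2| = 2·|-4 − t|/(4·|t|) = 2|t + 4|/(4|t|).
Restrict δ ≤ 2. Then |t + 4| < 2 gives |t| > 2, so 4|t| > 8.
Then |2/t + 1/2| < 2|t + 4|/8, which is < ϵ when |t + 4| < 4ϵ.
Take δ = min(2, 4ϵ). Then 0 < |t + 4| < δ gives both |t + 4| < 2 and |t + 4| < 4ϵ, so |2/t + 1/2| < ϵ.

δ = min(2, 4ϵ)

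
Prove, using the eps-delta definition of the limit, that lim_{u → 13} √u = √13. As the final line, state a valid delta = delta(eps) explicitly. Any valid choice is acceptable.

delta = min(13, √13·eps)

Let eps > 0 be given. We want delta > 0 such that 0 < |u − 13| < delta implies |√u − √13| < eps.
Rationalise: √u − √13 = (u − 13)/(√u + √13), so |√u − √13| = |u − 13|/(√u + √13).
Restrict delta ≤ 13 so that |u − 13| < 13 forces u > 0, and then √u + √13 > √13.
Hence |√u − √13| < |u − 13|/√13, which is < eps once |u − 13| < √13·eps.
Take delta = min(13, √13·eps). If 0 < |u − 13| < delta then u > 0 and |√u − √13| < |u − 13|/√13 < eps.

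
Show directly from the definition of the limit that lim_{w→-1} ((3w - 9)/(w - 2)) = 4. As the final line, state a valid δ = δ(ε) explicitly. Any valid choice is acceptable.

Let ε > 0. We want δ > 0 with 0 < |w + 1| < δ ⇒ |(3w - 9)/(w - 2) − 4| < ε.
Combining over a common denominator, (3w - 9)/(w - 2) − 4 = [(3w - 9)·(-3) − (-12)·(w - 2)] / [(-3)·(w - 2)] = 3(w + 1) / ((-3)(w - 2)).
So |(3w - 9)/(w - 2) − 4| = 3|w + 1| / (3·|w − 2|).
Require δ ≤ 3/2, so |w − 2| ≥ |-3| − |w + 1| > 3 − 3/2 = 3/2.
Hence |(3w - 9)/(w - 2) − 4| < 3|w + 1|/(3·(3/2)) = (2/3)|w + 1|, which is < ε once |w + 1| < (3/2)ε.
Take δ = min(3/2, (3/2)ε). Then 0 < |w + 1| < δ forces both bounds, so |(3w - 9)/(w - 2) − 4| < ε.

δ = min(3/2, (3/2)ε)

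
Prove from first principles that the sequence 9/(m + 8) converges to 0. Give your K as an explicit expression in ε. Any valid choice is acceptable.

K = 9/ε

Let ε > 0. For m ≥ 1, |9/(m + 8) − 0| = 9/(m + 8) ≤ 9/m.
We need 9/m < ε, i.e. m > 9/ε.
Take K = 9/ε. If m > K then |9/(m + 8)| ≤ 9/m < ε.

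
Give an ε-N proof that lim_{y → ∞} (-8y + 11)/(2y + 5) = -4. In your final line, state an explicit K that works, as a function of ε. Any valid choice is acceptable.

K = (31/2)/ε

Let ε > 0 be given. We seek K > 0 such that y > K implies |(-8y + 11)/(2y + 5) + 4| < ε.
(-8y + 11)/(2y + 5) + 4 = (2(-8y + 11) − (-8)(2y + 5)) / (2(2y + 5)) = 62/(2(2y + 5)).
For y > 0 we have 2y + 5 > 2y, so |(-8y + 11)/(2y + 5) + 4| = 62/(2(2y + 5)) < 62/(2·2y) = (31/2)/y.
Thus |(-8y + 11)/(2y + 5) + 4| < ε whenever y > (31/2)/ε.
Take K = (31/2)/ε. If y > K then |(-8y + 11)/(2y + 5) + 4| < (31/2)/y < ε.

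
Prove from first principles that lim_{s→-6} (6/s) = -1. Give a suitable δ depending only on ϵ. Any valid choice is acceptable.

Let ϵ > 0 be given. We seek δ > 0 such that 0 < |s + 6| < δ implies |6/s + 1| < ϵ.
|6/s + 1| = 6·|-6 − s|/(6·|s|) = 6|s + 6|/(6|s|).
Require δ ≤ 3 so that |s| > 6 − 3 = 3, hence 6|s| > 18.
Then |6/s + 1| < 6|s + 6|/18, which is < ϵ when |s + 6| < 3ϵ.
Take δ = min(3, 3ϵ). Then 0 < |s + 6| < δ gives both |s + 6| < 3 and |s + 6| < 3ϵ, so |6/s + 1| < ϵ.

δ = min(3, 3ϵ)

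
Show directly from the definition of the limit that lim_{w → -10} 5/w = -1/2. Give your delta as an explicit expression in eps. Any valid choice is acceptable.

delta = min(5, 10eps)

Let eps > 0 be given. We seek delta > 0 such that 0 < |w + 10| < delta implies |5/w + 1/2| < eps.
|5/w + 1/2| = 5·|-10 − w|/(10·|w|) = 5|w + 10|/(10|w|).
Require delta ≤ 5 so that |w| > 10 − 5 = 5, hence 10|w| > 50.
Then |5/w + 1/2| < 5|w + 10|/50, which is < eps when |w + 10| < 10eps.
Take delta = min(5, 10eps). Then 0 < |w + 10| < delta gives both |w + 10| < 5 and |w + 10| < 10eps, so |5/w + 1/2| < eps.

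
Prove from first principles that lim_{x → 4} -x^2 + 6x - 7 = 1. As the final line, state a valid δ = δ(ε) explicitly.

Let ε > 0 be given. We want δ > 0 such that 0 < |x − 4| < δ implies |(-x^2 + 6x - 7) − 1| < ε.
(-x^2 + 6x - 7) − 1 = -x^2 + 6x - 8 = (x − 4)(-x + 2).
So |(-x^2 + 6x - 7) − 1| = |x − 4|·|-x + 2|.
Assume first that |x − 4| < 2, so |x| < 6. Then |-x + 2| ≤ 6 + 2 = 8.
Hence |(-x^2 + 6x - 7) − 1| ≤ 8|x − 4| < ε provided |x − 4| < ε/8.
Take δ = min(2, ε/8). Then 0 < |x − 4| < δ gives both |x − 4| < 2 and |x − 4| < ε/8, so |(-x^2 + 6x - 7) − 1| < ε.

δ = min(2, ε/8)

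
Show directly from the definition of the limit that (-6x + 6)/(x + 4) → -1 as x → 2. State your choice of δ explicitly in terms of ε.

δ = min(3, (3/5)ε)

Let ε > 0 be given. We want δ > 0 with 0 < |x − 2| < δ ⇒ |(-6x + 6)/(x + 4) + 1| < ε.
Combining over a common denominator, (-6x + 6)/(x + 4) + 1 = [(-6x + 6)·6 − (-6)·(x + 4)] / [6·(x + 4)] = -30(x − 2) / (6(x + 4)).
So |(-6x + 6)/(x + 4) + 1| = 30|x − 2| / (6·|x + 4|).
Restrict δ ≤ 3. Then |x − 2| < 3 gives |x + 4| = |(x − 2) + 6| ≥ 6 − 3 = 3.
Hence |(-6x + 6)/(x + 4) + 1| < 30|x − 2|/(6·3) = (5/3)|x − 2|, which is < ε once |x − 2| < (3/5)ε.
Take δ = min(3, (3/5)ε). Then 0 < |x − 2| < δ forces both bounds, so |(-6x + 6)/(x + 4) + 1| < ε.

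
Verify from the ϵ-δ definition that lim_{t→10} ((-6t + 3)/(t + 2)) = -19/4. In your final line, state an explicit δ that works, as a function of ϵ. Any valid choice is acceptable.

Fix ϵ > 0. We want δ > 0 with 0 < |t − 10| < δ ⇒ |(-6t + 3)/(t + 2) + 19/4| < ϵ.
Combining over a common denominator, (-6t + 3)/(t + 2) + 19/4 = [(-6t + 3)·12 − (-57)·(t + 2)] / [12·(t + 2)] = -15(t − 10) / (12(t + 2)).
So |(-6t + 3)/(t + 2) + 19/4| = 15|t − 10| / (12·|t + 2|).
Restrict δ ≤ 6. Then |t − 10| < 6 gives |t + 2| = |(t − 10) + 12| ≥ 12 − 6 = 6.
Hence |(-6t + 3)/(t + 2) + 19/4| < 15|t − 10|/(12·6) = (5/24)|t − 10|, which is < ϵ once |t − 10| < (24/5)ϵ.
Take δ = min(6, (24/5)ϵ). Then 0 < |t − 10| < δ forces both bounds, so |(-6t + 3)/(t + 2) + 19/4| < ϵ.

δ = min(6, (24/5)ϵ)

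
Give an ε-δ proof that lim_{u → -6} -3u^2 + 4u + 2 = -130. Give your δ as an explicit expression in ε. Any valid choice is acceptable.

Let ε > 0. We want δ > 0 such that 0 < |u + 6| < δ implies |(-3u^2 + 4u + 2) + 130| < ε.
(-3u^2 + 4u + 2) + 130 = -3u^2 + 4u + 132 = (u + 6)(-3u + 22).
So |(-3u^2 + 4u + 2) + 130| = |u + 6|·|-3u + 22|.
Require δ ≤ 2. Then |u + 6| < 2 gives |u| < 8, and by the triangle inequality |-3u + 22| ≤ 3·8 + 22 = 46.
Hence |(-3u^2 + 4u + 2) + 130| ≤ 46|u + 6| < ε provided |u + 6| < ε/46.
Choosing δ = min(2, ε/46) ensures both conditions, hence |(-3u^2 + 4u + 2) + 130| < ε.

δ = min(2, ε/46)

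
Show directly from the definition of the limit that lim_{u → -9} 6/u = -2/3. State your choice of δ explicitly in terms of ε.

Let ε > 0 be given. We seek δ > 0 such that 0 < |u + 9| < δ implies |6/u + 2/3| < ε.
|6/u + 2/3| = 6·|-9 − u|/(9·|u|) = 6|u + 9|/(9|u|).
Restrict δ ≤ 9/2. Then |u + 9| < 9/2 gives |u| > 9/2, so 9|u| > 81/2.
Then |6/u + 2/3| < 6|u + 9|/(81/2), which is < ε when |u + 9| < (27/4)ε.
Take δ = min(9/2, (27/4)ε). Then 0 < |u + 9| < δ gives both |u + 9| < 9/2 and |u + 9| < (27/4)ε, so |6/u + 2/3| < ε.

δ = min(9/2, (27/4)ε)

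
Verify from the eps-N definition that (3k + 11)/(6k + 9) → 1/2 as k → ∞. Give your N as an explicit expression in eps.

N = (13/12)/eps

Suppose eps > 0. For k ≥ 1, |(3k + 11)/(6k + 9) − (1/2)| = |39|/(6(6k + 9)) = 39/(6(6k + 9)).
Since 6k + 9 ≥ 6k for k ≥ 1, this is ≤ 39/(6·6k) = (13/12)/k.
So |(3k + 11)/(6k + 9) − (1/2)| < eps whenever k > (13/12)/eps.
Take N = (13/12)/eps. If k > N then |(3k + 11)/(6k + 9) − (1/2)| ≤ (13/12)/k < eps.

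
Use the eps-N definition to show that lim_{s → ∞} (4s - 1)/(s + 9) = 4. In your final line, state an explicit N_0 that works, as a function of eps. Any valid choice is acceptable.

Suppose eps > 0. We seek N_0 > 0 such that s > N_0 implies |(4s - 1)/(s + 9) − 4| < eps.
(4s - 1)/(s + 9) − 4 = ((4s - 1) − 4(s + 9)) / ((s + 9)) = -37/((s + 9)).
For s > 0 we have s + 9 > s, so |(4s - 1)/(s + 9) − 4| = 37/((s + 9)) < 37/(s) = 37/s.
Thus |(4s - 1)/(s + 9) − 4| < eps whenever s > 37/eps.
Take N_0 = 37/eps. If s > N_0 then |(4s - 1)/(s + 9) − 4| < 37/s < eps.

N_0 = 37/eps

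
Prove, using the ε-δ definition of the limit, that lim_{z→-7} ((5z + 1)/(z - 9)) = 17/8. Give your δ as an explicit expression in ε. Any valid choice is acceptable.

δ = min(8, (64/23)ε)

Fix ε > 0. We want δ > 0 with 0 < |z + 7| < δ ⇒ |(5z + 1)/(z - 9) − (17/8)| < ε.
Combining over a common denominator, (5z + 1)/(z - 9) − (17/8) = [(5z + 1)·(-16) − (-34)·(z - 9)] / [(-16)·(z - 9)] = -46(z + 7) / ((-16)(z - 9)).
So |(5z + 1)/(z - 9) − (17/8)| = 46|z + 7| / (16·|z − 9|).
Require δ ≤ 8, so |z − 9| ≥ |-16| − |z + 7| > 16 − 8 = 8.
Hence |(5z + 1)/(z - 9) − (17/8)| < 46|z + 7|/(16·8) = (23/64)|z + 7|, which is < ε once |z + 7| < (64/23)ε.
Take δ = min(8, (64/23)ε). Then 0 < |z + 7| < δ forces both bounds, so |(5z + 1)/(z - 9) − (17/8)| < ε.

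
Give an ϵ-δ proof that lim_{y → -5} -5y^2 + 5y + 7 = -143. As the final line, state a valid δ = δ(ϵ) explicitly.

Fix ϵ > 0. We want δ > 0 such that 0 < |y + 5| < δ implies |(-5y^2 + 5y + 7) + 143| < ϵ.
(-5y^2 + 5y + 7) + 143 = -5y^2 + 5y + 150 = (y + 5)(-5y + 30).
So |(-5y^2 + 5y + 7) + 143| = |y + 5|·|-5y + 30|.
Assume first that |y + 5| < 1, so |y| < 6. Then |-5y + 30| ≤ 5·6 + 30 = 60.
Hence |(-5y^2 + 5y + 7) + 143| ≤ 60|y + 5| < ϵ provided |y + 5| < ϵ/60.
Take δ = min(1, ϵ/60). Then 0 < |y + 5| < δ gives both |y + 5| < 1 and |y + 5| < ϵ/60, so |(-5y^2 + 5y + 7) + 143| < ϵ.

δ = min(1, ϵ/60)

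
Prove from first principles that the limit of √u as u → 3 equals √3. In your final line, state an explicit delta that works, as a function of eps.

Fix eps > 0. We want delta > 0 such that 0 < |u − 3| < delta implies |√u − √3| < eps.
Rationalise: √u − √3 = (u − 3)/(√u + √3), so |√u − √3| = |u − 3|/(√u + √3).
Restrict delta ≤ 3 so that |u − 3| < 3 forces u > 0, and then √u + √3 > √3.
Hence |√u − √3| < |u − 3|/√3, which is < eps once |u − 3| < √3·eps.
Take delta = min(3, √3·eps). If 0 < |u − 3| < delta then u > 0 and |√u − √3| < |u − 3|/√3 < eps.

delta = min(3, √3·eps)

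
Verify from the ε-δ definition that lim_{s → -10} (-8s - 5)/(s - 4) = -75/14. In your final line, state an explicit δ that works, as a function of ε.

Let ε > 0. We want δ > 0 with 0 < |s + 10| < δ ⇒ |(-8s - 5)/(s - 4) + 75/14| < ε.
Combining over a common denominator, (-8s - 5)/(s - 4) + 75/14 = [(-8s - 5)·(-14) − 75·(s - 4)] / [(-14)·(s - 4)] = 37(s + 10) / ((-14)(s - 4)).
So |(-8s - 5)/(s - 4) + 75/14| = 37|s + 10| / (14·|s − 4|).
Require δ ≤ 7, so |s − 4| ≥ |-14| − |s + 10| > 14 − 7 = 7.
Hence |(-8s - 5)/(s - 4) + 75/14| < 37|s + 10|/(14·7) = (37/98)|s + 10|, which is < ε once |s + 10| < (98/37)ε.
Take δ = min(7, (98/37)ε). Then 0 < |s + 10| < δ forces both bounds, so |(-8s - 5)/(s - 4) + 75/14| < ε.

δ = min(7, (98/37)ε)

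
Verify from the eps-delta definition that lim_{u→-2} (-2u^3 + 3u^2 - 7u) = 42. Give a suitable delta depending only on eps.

Let eps > 0 be given. We want delta > 0 such that 0 < |u + 2| < delta implies |(-2u^3 + 3u^2 - 7u) − 42| < eps.
(-2u^3 + 3u^2 - 7u) − 42 = -2u^3 + 3u^2 - 7u - 42 = (u + 2)(-2u^2 + 7u - 21).
So |(-2u^3 + 3u^2 - 7u) − 42| = |u + 2|·|-2u^2 + 7u - 21|.
Require delta ≤ 1. Then |u + 2| < 1 gives |u| < 3, and by the triangle inequality |-2u^2 + 7u - 21| ≤ 2·3^2 + 7·3 + 21 = 60.
Hence |(-2u^3 + 3u^2 - 7u) − 42| ≤ 60|u + 2| < eps provided |u + 2| < eps/60.
Take delta = min(1, eps/60). Then 0 < |u + 2| < delta gives both |u + 2| < 1 and |u + 2| < eps/60, so |(-2u^3 + 3u^2 - 7u) − 42| < eps.

delta = min(1, eps/60)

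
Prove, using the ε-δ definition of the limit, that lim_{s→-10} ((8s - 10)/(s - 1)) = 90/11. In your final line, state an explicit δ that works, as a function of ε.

δ = min(11/2, (121/4)ε)

Suppose ε > 0. We want δ > 0 with 0 < |s + 10| < δ ⇒ |(8s - 10)/(s - 1) − (90/11)| < ε.
Combining over a common denominator, (8s - 10)/(s - 1) − (90/11) = [(8s - 10)·(-11) − (-90)·(s - 1)] / [(-11)·(s - 1)] = 2(s + 10) / ((-11)(s - 1)).
So |(8s - 10)/(s - 1) − (90/11)| = 2|s + 10| / (11·|s − 1|).
Require δ ≤ 11/2, so |s − 1| ≥ |-11| − |s + 10| > 11 − 11/2 = 11/2.
Hence |(8s - 10)/(s - 1) − (90/11)| < 2|s + 10|/(11·(11/2)) = (4/121)|s + 10|, which is < ε once |s + 10| < (121/4)ε.
Take δ = min(11/2, (121/4)ε). Then 0 < |s + 10| < δ forces both bounds, so |(8s - 10)/(s - 1) − (90/11)| < ε.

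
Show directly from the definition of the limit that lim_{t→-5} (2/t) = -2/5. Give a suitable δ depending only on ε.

δ = min(5/2, (25/4)ε)

Suppose ε > 0. We seek δ > 0 such that 0 < |t + 5| < δ implies |2/t + 2/5| < ε.
|2/t + 2/5| = 2·|-5 − t|/(5·|t|) = 2|t + 5|/(5|t|).
Restrict δ ≤ 5/2. Then |t + 5| < 5/2 gives |t| > 5/2, so 5|t| > 25/2.
Then |2/t + 2/5| < 2|t + 5|/(25/2), which is < ε when |t + 5| < (25/4)ε.
Take δ = min(5/2, (25/4)ε). Then 0 < |t + 5| < δ gives both |t + 5| < 5/2 and |t + 5| < (25/4)ε, so |2/t + 2/5| < ε.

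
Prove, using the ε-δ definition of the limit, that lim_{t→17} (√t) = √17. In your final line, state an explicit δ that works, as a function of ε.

Let ε > 0. We want δ > 0 such that 0 < |t − 17| < δ implies |√t − √17| < ε.
Rationalise: √t − √17 = (t − 17)/(√t + √17), so |√t − √17| = |t − 17|/(√t + √17).
Restrict δ ≤ 17 so that |t − 17| < 17 forces t > 0, and then √t + √17 > √17.
Hence |√t − √17| < |t − 17|/√17, which is < ε once |t − 17| < √17·ε.
Take δ = min(17, √17·ε). If 0 < |t − 17| < δ then t > 0 and |√t − √17| < |t − 17|/√17 < ε.

δ = min(17, √17·ε)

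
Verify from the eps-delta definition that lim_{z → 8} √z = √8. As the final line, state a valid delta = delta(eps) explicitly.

delta = min(8, √8·eps)

Fix eps > 0. We want delta > 0 such that 0 < |z − 8| < delta implies |√z − √8| < eps.
Rationalise: √z − √8 = (z − 8)/(√z + √8), so |√z − √8| = |z − 8|/(√z + √8).
Restrict delta ≤ 8 so that |z − 8| < 8 forces z > 0, and then √z + √8 > √8.
Hence |√z − √8| < |z − 8|/√8, which is < eps once |z − 8| < √8·eps.
Take delta = min(8, √8·eps). If 0 < |z − 8| < delta then z > 0 and |√z − √8| < |z − 8|/√8 < eps.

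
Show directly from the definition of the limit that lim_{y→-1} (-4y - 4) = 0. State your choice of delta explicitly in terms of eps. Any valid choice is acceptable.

Suppose eps > 0. We need delta > 0 so that 0 < |y + 1| < delta implies |(-4y - 4)| < eps.
Since (-4y - 4) = -4(y + 1), we have |(-4y - 4)| = 4|y + 1|.
So 4|y + 1| < eps exactly when |y + 1| < eps/4.
Take delta = eps/4. If 0 < |y + 1| < delta then |(-4y - 4)| = 4|y + 1| < 4·(eps/4) = eps.

delta = eps/4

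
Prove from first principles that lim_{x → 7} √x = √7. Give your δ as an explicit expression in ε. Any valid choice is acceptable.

δ = min(7, √7·ε)

Suppose ε > 0. We want δ > 0 such that 0 < |x − 7| < δ implies |√x − √7| < ε.
Multiplying by the conjugate, |√x − √7| = |x − 7|/(√x + √7).
Restrict δ ≤ 7 so that |x − 7| < 7 forces x > 0, and then √x + √7 > √7.
Hence |√x − √7| < |x − 7|/√7, which is < ε once |x − 7| < √7·ε.
Take δ = min(7, √7·ε). If 0 < |x − 7| < δ then x > 0 and |√x − √7| < |x − 7|/√7 < ε.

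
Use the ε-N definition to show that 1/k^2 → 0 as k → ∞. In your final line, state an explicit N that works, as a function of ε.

Let ε > 0 be given. For k ≥ 1, |1/k^2 − 0| = 1/k^2.
1/k^2 < ε ⇔ k^2 > 1/ε ⇔ k > (1/ε)^{1/2}.
Take N = (1/ε)^{1/2}. Then k > N implies 1/k^2 < ε.

N = (1/ε)^{1/2}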